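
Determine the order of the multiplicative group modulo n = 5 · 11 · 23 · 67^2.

3891360

φ(5678585) = 5678585 · (1 − 1/5) · (1 − 1/11) · (1 − 1/23) · (1 − 1/67)
       = 5678585 · 58080/84755 = 3891360.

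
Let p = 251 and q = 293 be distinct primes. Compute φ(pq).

φ(pq) = (p−1)(q−1) = 250 · 292 = 73000.

73000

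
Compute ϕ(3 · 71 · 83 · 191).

2181200

φ(3) = 3 − 1 = 2.
φ(71) = 71 − 1 = 70.
φ(83) = 83 − 1 = 82.
φ(191) = 191 − 1 = 190.
Multiply: 2 · 70 · 82 · 190 = 2181200.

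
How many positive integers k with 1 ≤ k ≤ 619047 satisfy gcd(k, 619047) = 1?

619047 = 3^2 · 11 · 13^2 · 37.
φ(3^2) = 3^1·(3−1) = 3·2 = 6.
φ(11) = 11 − 1 = 10.
φ(13^2) = 13^2 − 13^1 = 169 − 13 = 156.
φ(37) = 37 − 1 = 36.
φ(619047) = 6 × 10 × 156 × 36 = 336960.

336960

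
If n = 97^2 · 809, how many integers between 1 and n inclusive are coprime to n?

φ(7611881) = 7611881 · (1 − 1/97) · (1 − 1/809)
       = 7611881 · 77568/78473 = 7524096.

7524096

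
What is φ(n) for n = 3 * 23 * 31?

1320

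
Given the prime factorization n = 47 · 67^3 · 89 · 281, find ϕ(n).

φ(47) = 47 − 1 = 46.
φ(67^3) = 67^3 − 67^2 = 300763 − 4489 = 296274.
φ(89) = 89 − 1 = 88.
φ(281) = 281 − 1 = 280.
φ(353523747749) = 46 × 296274 × 88 × 280 = 335808802560.

335808802560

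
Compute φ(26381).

23760

26381 = 23 · 31 · 37.
φ(23) = 23 − 1 = 22.
φ(31) = 31 − 1 = 30.
φ(37) = 37 − 1 = 36.
Multiply: 22 · 30 · 36 = 23760.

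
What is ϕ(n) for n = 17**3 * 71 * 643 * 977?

202815298560

φ(219134445653) = 219134445653 · (1 − 1/17) · (1 − 1/71) · (1 − 1/643) · (1 − 1/977)
       = 219134445653 · 701783040/758250677 = 202815298560.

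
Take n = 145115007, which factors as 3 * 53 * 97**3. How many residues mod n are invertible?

φ(3) = 3 − 1 = 2.
φ(53) = 53 − 1 = 52.
φ(97^3) = 97^2·(97−1) = 9409·96 = 903264.
Multiply: 2 · 52 · 903264 = 93939456.

93939456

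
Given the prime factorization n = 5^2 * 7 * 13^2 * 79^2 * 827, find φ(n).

95281280640

φ(5^2) = 5^1·(5−1) = 5·4 = 20.
φ(7) = 7 − 1 = 6.
φ(13^2) = 13^1·(13−1) = 13·12 = 156.
φ(79^2) = 79^1·(79−1) = 79·78 = 6162.
φ(827) = 827 − 1 = 826.
Multiply: 20 · 6 · 156 · 6162 · 826 = 95281280640.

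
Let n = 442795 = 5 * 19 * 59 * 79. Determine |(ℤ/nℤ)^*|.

φ(442795) = 442795 · (1 − 1/5) · (1 − 1/19) · (1 − 1/59) · (1 − 1/79)
       = 442795 · 325728/442795 = 325728.

325728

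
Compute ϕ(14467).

Prime factorization: 14467 = 17 · 23 · 37.
φ(17) = 17 − 1 = 16.
φ(23) = 23 − 1 = 22.
φ(37) = 37 − 1 = 36.
Multiply: 16 · 22 · 36 = 12672.

12672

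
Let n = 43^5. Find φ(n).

143589642

φ(147008443) = 147008443 · (1 − 1/43)
       = 147008443 · 42/43 = 143589642.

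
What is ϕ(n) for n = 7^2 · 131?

5460

φ(6419) = 6419 · (1 − 1/7) · (1 − 1/131)
       = 6419 · 780/917 = 5460.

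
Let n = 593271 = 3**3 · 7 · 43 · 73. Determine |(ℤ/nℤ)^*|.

φ(593271) = 593271 · (1 − 1/3) · (1 − 1/7) · (1 − 1/43) · (1 − 1/73)
       = 593271 · 36288/65919 = 326592.

326592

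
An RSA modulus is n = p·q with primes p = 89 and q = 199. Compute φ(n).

17424

φ(n) = (p − 1)(q − 1) = (89−1)(199−1) = 88·198 = 17424.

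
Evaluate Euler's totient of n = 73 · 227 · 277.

φ(4590167) = 4590167 · (1 − 1/73) · (1 − 1/227) · (1 − 1/277)
       = 4590167 · 4491072/4590167 = 4491072.

4491072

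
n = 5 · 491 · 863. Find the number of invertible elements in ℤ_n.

φ(5) = 5 − 1 = 4.
φ(491) = 491 − 1 = 490.
φ(863) = 863 − 1 = 862.
Multiply: 4 · 490 · 862 = 1689520.

1689520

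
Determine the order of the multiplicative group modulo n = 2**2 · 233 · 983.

455648

φ(2^2) = 2^2 − 2^1 = 4 − 2 = 2.
φ(233) = 233 − 1 = 232.
φ(983) = 983 − 1 = 982.
Multiply: 2 · 232 · 982 = 455648.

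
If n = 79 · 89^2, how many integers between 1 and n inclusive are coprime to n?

610896

φ(625759) = 625759 · (1 − 1/79) · (1 − 1/89)
       = 625759 · 6864/7031 = 610896.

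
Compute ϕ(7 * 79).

φ(553) = 553 · (1 − 1/7) · (1 − 1/79)
       = 553 · 468/553 = 468.

468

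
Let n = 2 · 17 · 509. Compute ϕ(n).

φ(17306) = 17306 · (1 − 1/2) · (1 − 1/17) · (1 − 1/509)
       = 17306 · 8128/17306 = 8128.

8128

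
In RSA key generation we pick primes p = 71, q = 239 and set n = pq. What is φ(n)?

16660

φ(16969) = 16969 · (1 − 1/71) · (1 − 1/239)
       = 16969 · 16660/16969 = 16660.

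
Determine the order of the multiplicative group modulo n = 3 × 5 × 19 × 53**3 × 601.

φ(3) = 3 − 1 = 2.
φ(5) = 5 − 1 = 4.
φ(19) = 19 − 1 = 18.
φ(53^3) = 53^3 − 53^2 = 148877 − 2809 = 146068.
φ(601) = 601 − 1 = 600.
Since φ is multiplicative, φ(25500396945) = 2 · 4 · 18 · 146068 · 600 = 12620275200.

12620275200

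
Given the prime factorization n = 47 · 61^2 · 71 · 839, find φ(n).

9875997600

φ(47) = 47 − 1 = 46.
φ(61^2) = 61^2 − 61^1 = 3721 − 61 = 3660.
φ(71) = 71 − 1 = 70.
φ(839) = 839 − 1 = 838.
φ(10417843703) = 46 × 3660 × 70 × 838 = 9875997600.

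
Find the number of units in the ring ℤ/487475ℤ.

Prime factorization: 487475 = 5**2 · 17 · 31 · 37.
φ(487475) = 487475 · (1 − 1/5) · (1 − 1/17) · (1 − 1/31) · (1 − 1/37)
       = 487475 · 69120/97495 = 345600.

345600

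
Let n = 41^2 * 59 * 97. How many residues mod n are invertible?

9131520

φ(41^2) = 41^2 − 41^1 = 1681 − 41 = 1640.
φ(59) = 59 − 1 = 58.
φ(97) = 97 − 1 = 96.
Multiply: 1640 · 58 · 96 = 9131520.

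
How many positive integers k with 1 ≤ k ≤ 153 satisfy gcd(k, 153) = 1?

96

Factor 153: 153 = 3**2 · 17.
φ(153) = 153 · (1 − 1/3) · (1 − 1/17)
       = 153 · 32/51 = 96.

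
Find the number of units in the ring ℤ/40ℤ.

Prime factorization: 40 = 2^3 · 5.
φ(40) = 40 · (1 − 1/2) · (1 − 1/5)
       = 40 · 4/10 = 16.

16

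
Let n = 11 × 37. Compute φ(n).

φ(11) = 11 − 1 = 10.
φ(37) = 37 − 1 = 36.
φ(407) = 10 × 36 = 360.

360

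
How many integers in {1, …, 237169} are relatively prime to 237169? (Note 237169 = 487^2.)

236682

φ(237169) = 237169 · (1 − 1/487)
       = 237169 · 486/487 = 236682.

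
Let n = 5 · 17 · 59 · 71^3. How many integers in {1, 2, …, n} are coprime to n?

φ(5) = 5 − 1 = 4.
φ(17) = 17 − 1 = 16.
φ(59) = 59 − 1 = 58.
φ(71^3) = 71^3 − 71^2 = 357911 − 5041 = 352870.
Multiply: 4 · 16 · 58 · 352870 = 1309853440.

1309853440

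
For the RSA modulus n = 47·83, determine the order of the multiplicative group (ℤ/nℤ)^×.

φ(47) = 47 − 1 = 46.
φ(83) = 83 − 1 = 82.
Since φ is multiplicative, φ(3901) = 46 · 82 = 3772.

3772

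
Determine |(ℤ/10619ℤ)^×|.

8640

Prime factorization: 10619 = 7 · 37 · 41.
φ(10619) = 10619 · (1 − 1/7) · (1 − 1/37) · (1 − 1/41)
       = 10619 · 8640/10619 = 8640.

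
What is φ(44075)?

33600

Prime factorization: 44075 = 5^2 * 41 * 43.
φ(5^2) = 5^2 − 5^1 = 25 − 5 = 20.
φ(41) = 41 − 1 = 40.
φ(43) = 43 − 1 = 42.
φ(44075) = 20 × 40 × 42 = 33600.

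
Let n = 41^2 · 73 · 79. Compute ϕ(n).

9210240

φ(41^2) = 41^1·(41−1) = 41·40 = 1640.
φ(73) = 73 − 1 = 72.
φ(79) = 79 − 1 = 78.
Multiply: 1640 · 72 · 78 = 9210240.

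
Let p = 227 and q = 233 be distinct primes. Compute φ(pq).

For distinct primes, φ(pq) = (p−1)(q−1) = 226 × 232 = 52432.

52432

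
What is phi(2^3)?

4

φ(2^3) = 2^3 − 2^2 = 8 − 4 = 4.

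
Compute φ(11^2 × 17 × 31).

φ(63767) = 63767 · (1 − 1/11) · (1 − 1/17) · (1 − 1/31)
       = 63767 · 4800/5797 = 52800.

52800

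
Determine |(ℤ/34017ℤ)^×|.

19712

Prime factorization: 34017 = 3 · 17 · 23 · 29.
φ(3) = 3 − 1 = 2.
φ(17) = 17 − 1 = 16.
φ(23) = 23 − 1 = 22.
φ(29) = 29 − 1 = 28.
Multiply: 2 · 16 · 22 · 28 = 19712.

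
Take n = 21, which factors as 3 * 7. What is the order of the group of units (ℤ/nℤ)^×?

12

φ(21) = 21 · (1 − 1/3) · (1 − 1/7)
       = 21 · 12/21 = 12.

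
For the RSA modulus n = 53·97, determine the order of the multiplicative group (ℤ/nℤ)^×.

For distinct primes, φ(pq) = (p−1)(q−1) = 52 × 96 = 4992.

4992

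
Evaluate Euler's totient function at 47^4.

4775858

φ(4879681) = 4879681 · (1 − 1/47)
       = 4879681 · 46/47 = 4775858.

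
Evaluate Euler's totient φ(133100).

48400

133100 = 2^2 × 5^2 × 11^3.
φ(2^2) = 2^1·(2−1) = 2·1 = 2.
φ(5^2) = 5^2 − 5^1 = 25 − 5 = 20.
φ(11^3) = 11^2·(11−1) = 121·10 = 1210.
φ(133100) = 2 × 20 × 1210 = 48400.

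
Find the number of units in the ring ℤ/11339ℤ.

9856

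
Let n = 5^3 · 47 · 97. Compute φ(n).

441600

φ(569875) = 569875 · (1 − 1/5) · (1 − 1/47) · (1 − 1/97)
       = 569875 · 17664/22795 = 441600.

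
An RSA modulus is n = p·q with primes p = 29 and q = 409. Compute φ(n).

11424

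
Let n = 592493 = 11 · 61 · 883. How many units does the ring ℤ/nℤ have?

529200

φ(592493) = 592493 · (1 − 1/11) · (1 − 1/61) · (1 − 1/883)
       = 592493 · 529200/592493 = 529200.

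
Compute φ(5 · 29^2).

3248

φ(5) = 5 − 1 = 4.
φ(29^2) = 29^2 − 29^1 = 841 − 29 = 812.
φ(4205) = 4 × 812 = 3248.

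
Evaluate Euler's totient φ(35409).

Factor 35409: 35409 = 3 · 11 · 29 · 37.
φ(35409) = 35409 · (1 − 1/3) · (1 − 1/11) · (1 − 1/29) · (1 − 1/37)
       = 35409 · 20160/35409 = 20160.

20160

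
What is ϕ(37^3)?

49284

φ(50653) = 50653 · (1 − 1/37)
       = 50653 · 36/37 = 49284.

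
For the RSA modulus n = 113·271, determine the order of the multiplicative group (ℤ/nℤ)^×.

30240

φ(pq) = (p−1)(q−1) = 112 · 270 = 30240.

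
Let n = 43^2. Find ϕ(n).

φ(43^2) = 43^2 − 43^1 = 1849 − 43 = 1806.

1806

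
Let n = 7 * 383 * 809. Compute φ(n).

1851936

φ(2168929) = 2168929 · (1 − 1/7) · (1 − 1/383) · (1 − 1/809)
       = 2168929 · 1851936/2168929 = 1851936.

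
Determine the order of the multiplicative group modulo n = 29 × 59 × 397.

φ(679267) = 679267 · (1 − 1/29) · (1 − 1/59) · (1 − 1/397)
       = 679267 · 643104/679267 = 643104.

643104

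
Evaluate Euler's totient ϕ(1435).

960

Factor 1435: 1435 = 5 · 7 · 41.
φ(1435) = 1435 · (1 − 1/5) · (1 − 1/7) · (1 − 1/41)
       = 1435 · 960/1435 = 960.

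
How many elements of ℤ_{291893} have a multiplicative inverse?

Factor 291893: 291893 = 7^3 · 23 · 37.
φ(7^3) = 7^3 − 7^2 = 343 − 49 = 294.
φ(23) = 23 − 1 = 22.
φ(37) = 37 − 1 = 36.
Multiply: 294 · 22 · 36 = 232848.

232848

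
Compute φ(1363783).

1209600

First factor: 1363783 = 29 · 31 · 37 · 41.
φ(1363783) = 1363783 · (1 − 1/29) · (1 − 1/31) · (1 − 1/37) · (1 − 1/41)
       = 1363783 · 1209600/1363783 = 1209600.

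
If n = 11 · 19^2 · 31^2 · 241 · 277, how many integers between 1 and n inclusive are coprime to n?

210682944000

φ(254753457167) = 254753457167 · (1 − 1/11) · (1 − 1/19) · (1 − 1/31) · (1 − 1/241) · (1 − 1/277)
       = 254753457167 · 357696000/432518603 = 210682944000.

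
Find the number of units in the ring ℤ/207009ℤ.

115200

207009 = 3**3 · 11 · 17 · 41.
φ(207009) = 207009 · (1 − 1/3) · (1 − 1/11) · (1 − 1/17) · (1 − 1/41)
       = 207009 · 12800/23001 = 115200.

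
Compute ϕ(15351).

Prime factorization: 15351 = 3 * 7 * 17 * 43.
φ(15351) = 15351 · (1 − 1/3) · (1 − 1/7) · (1 − 1/17) · (1 − 1/43)
       = 15351 · 8064/15351 = 8064.

8064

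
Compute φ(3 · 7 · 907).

10872

φ(19047) = 19047 · (1 − 1/3) · (1 − 1/7) · (1 − 1/907)
       = 19047 · 10872/19047 = 10872.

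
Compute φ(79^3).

φ(493039) = 493039 · (1 − 1/79)
       = 493039 · 78/79 = 486798.

486798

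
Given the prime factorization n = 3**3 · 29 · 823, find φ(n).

φ(3^3) = 3^2·(3−1) = 9·2 = 18.
φ(29) = 29 − 1 = 28.
φ(823) = 823 − 1 = 822.
φ(644409) = 18 × 28 × 822 = 414288.

414288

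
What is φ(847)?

Prime factorization: 847 = 7 · 11**2.
φ(7) = 7 − 1 = 6.
φ(11^2) = 11^2 − 11^1 = 121 − 11 = 110.
Multiply: 6 · 110 = 660.

660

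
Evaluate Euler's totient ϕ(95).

72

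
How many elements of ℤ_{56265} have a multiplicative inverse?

26400

Prime factorization: 56265 = 3 × 5 × 11**2 × 31.
φ(56265) = 56265 · (1 − 1/3) · (1 − 1/5) · (1 − 1/11) · (1 − 1/31)
       = 56265 · 2400/5115 = 26400.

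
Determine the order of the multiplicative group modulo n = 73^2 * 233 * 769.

φ(73^2) = 73^1·(73−1) = 73·72 = 5256.
φ(233) = 233 − 1 = 232.
φ(769) = 769 − 1 = 768.
Since φ is multiplicative, φ(954834233) = 5256 · 232 · 768 = 936493056.

936493056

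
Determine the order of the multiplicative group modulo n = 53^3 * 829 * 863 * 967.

φ(102995774838193) = 102995774838193 · (1 − 1/53) · (1 − 1/829) · (1 − 1/863) · (1 − 1/967)
       = 102995774838193 · 35852386752/36666349177 = 100709354386368.

100709354386368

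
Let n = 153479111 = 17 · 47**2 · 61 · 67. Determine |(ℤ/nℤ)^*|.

136984320

φ(153479111) = 153479111 · (1 − 1/17) · (1 − 1/47) · (1 − 1/61) · (1 − 1/67)
       = 153479111 · 2914560/3265513 = 136984320.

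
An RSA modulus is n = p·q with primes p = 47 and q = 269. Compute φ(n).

12328

φ(n) = (p − 1)(q − 1) = (47−1)(269−1) = 46·268 = 12328.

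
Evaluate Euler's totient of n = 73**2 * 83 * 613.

263767104

φ(73^2) = 73^2 − 73^1 = 5329 − 73 = 5256.
φ(83) = 83 − 1 = 82.
φ(613) = 613 − 1 = 612.
φ(271134191) = 5256 × 82 × 612 = 263767104.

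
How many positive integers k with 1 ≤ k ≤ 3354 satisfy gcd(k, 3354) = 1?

1008

Prime factorization: 3354 = 2 · 3 · 13 · 43.
φ(2) = 2 − 1 = 1.
φ(3) = 3 − 1 = 2.
φ(13) = 13 − 1 = 12.
φ(43) = 43 − 1 = 42.
Since φ is multiplicative, φ(3354) = 1 · 2 · 12 · 42 = 1008.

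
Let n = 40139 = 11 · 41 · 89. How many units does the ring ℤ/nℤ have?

35200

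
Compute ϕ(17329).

Factor 17329: 17329 = 13 · 31 · 43.
φ(17329) = 17329 · (1 − 1/13) · (1 − 1/31) · (1 − 1/43)
       = 17329 · 15120/17329 = 15120.

15120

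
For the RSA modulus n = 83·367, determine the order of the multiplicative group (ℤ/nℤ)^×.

30012

φ(pq) = (p−1)(q−1) = 82 · 366 = 30012.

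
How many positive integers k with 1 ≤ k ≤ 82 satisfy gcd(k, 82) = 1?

82 = 2 * 41.
φ(2) = 2 − 1 = 1.
φ(41) = 41 − 1 = 40.
φ(82) = 1 × 40 = 40.

40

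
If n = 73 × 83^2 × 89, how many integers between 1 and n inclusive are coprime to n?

φ(73) = 73 − 1 = 72.
φ(83^2) = 83^2 − 83^1 = 6889 − 83 = 6806.
φ(89) = 89 − 1 = 88.
Since φ is multiplicative, φ(44757833) = 72 · 6806 · 88 = 43122816.

43122816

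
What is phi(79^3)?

φ(493039) = 493039 · (1 − 1/79)
       = 493039 · 78/79 = 486798.

486798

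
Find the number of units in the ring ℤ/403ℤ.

360

Prime factorization: 403 = 13 * 31.
φ(403) = 403 · (1 − 1/13) · (1 − 1/31)
       = 403 · 360/403 = 360.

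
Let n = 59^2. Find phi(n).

3422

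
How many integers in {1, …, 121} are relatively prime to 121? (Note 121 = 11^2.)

φ(121) = 121 · (1 − 1/11)
       = 121 · 10/11 = 110.

110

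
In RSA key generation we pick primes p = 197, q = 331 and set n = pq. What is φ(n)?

64680

φ(65207) = 65207 · (1 − 1/197) · (1 − 1/331)
       = 65207 · 64680/65207 = 64680.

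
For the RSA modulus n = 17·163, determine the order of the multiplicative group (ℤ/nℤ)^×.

φ(pq) = (p−1)(q−1) = 16 · 162 = 2592.

2592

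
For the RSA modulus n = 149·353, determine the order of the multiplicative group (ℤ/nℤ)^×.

52096

φ(pq) = (p−1)(q−1) = 148 · 352 = 52096.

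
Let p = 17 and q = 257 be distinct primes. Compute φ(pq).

For distinct primes, φ(pq) = (p−1)(q−1) = 16 × 256 = 4096.

4096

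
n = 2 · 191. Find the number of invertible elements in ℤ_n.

190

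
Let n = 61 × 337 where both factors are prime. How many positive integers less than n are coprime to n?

20160

φ(n) = (p − 1)(q − 1) = (61−1)(337−1) = 60·336 = 20160.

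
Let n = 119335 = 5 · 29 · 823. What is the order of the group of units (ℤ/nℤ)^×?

92064

φ(5) = 5 − 1 = 4.
φ(29) = 29 − 1 = 28.
φ(823) = 823 − 1 = 822.
Since φ is multiplicative, φ(119335) = 4 · 28 · 822 = 92064.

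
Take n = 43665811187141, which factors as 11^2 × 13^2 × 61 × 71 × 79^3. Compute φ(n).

φ(11^2) = 11^1·(11−1) = 11·10 = 110.
φ(13^2) = 13^1·(13−1) = 13·12 = 156.
φ(61) = 61 − 1 = 60.
φ(71) = 71 − 1 = 70.
φ(79^3) = 79^3 − 79^2 = 493039 − 6241 = 486798.
φ(43665811187141) = 110 × 156 × 60 × 70 × 486798 = 35084505456000.

35084505456000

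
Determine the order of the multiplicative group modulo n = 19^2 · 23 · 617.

4634784

φ(5122951) = 5122951 · (1 − 1/19) · (1 − 1/23) · (1 − 1/617)
       = 5122951 · 243936/269629 = 4634784.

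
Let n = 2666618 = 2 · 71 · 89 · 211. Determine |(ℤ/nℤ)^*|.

1293600

φ(2666618) = 2666618 · (1 − 1/2) · (1 − 1/71) · (1 − 1/89) · (1 − 1/211)
       = 2666618 · 1293600/2666618 = 1293600.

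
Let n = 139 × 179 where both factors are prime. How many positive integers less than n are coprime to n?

φ(24881) = 24881 · (1 − 1/139) · (1 − 1/179)
       = 24881 · 24564/24881 = 24564.

24564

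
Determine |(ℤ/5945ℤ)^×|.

Factor 5945: 5945 = 5 * 29 * 41.
φ(5945) = 5945 · (1 − 1/5) · (1 − 1/29) · (1 − 1/41)
       = 5945 · 4480/5945 = 4480.

4480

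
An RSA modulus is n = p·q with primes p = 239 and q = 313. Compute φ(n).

74256

φ(pq) = (p−1)(q−1) = 238 · 312 = 74256.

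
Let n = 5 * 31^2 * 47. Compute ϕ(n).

171120

φ(225835) = 225835 · (1 − 1/5) · (1 − 1/31) · (1 − 1/47)
       = 225835 · 5520/7285 = 171120.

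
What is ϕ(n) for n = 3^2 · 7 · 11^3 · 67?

2874960

φ(3^2) = 3^2 − 3^1 = 9 − 3 = 6.
φ(7) = 7 − 1 = 6.
φ(11^3) = 11^2·(11−1) = 121·10 = 1210.
φ(67) = 67 − 1 = 66.
Since φ is multiplicative, φ(5618151) = 6 · 6 · 1210 · 66 = 2874960.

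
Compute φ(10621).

9072

Factor 10621: 10621 = 13 × 19 × 43.
φ(13) = 13 − 1 = 12.
φ(19) = 19 − 1 = 18.
φ(43) = 43 − 1 = 42.
φ(10621) = 12 × 18 × 42 = 9072.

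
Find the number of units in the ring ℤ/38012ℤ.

16128

Factor 38012: 38012 = 2^2 · 13 · 17 · 43.
φ(2^2) = 2^2 − 2^1 = 4 − 2 = 2.
φ(13) = 13 − 1 = 12.
φ(17) = 17 − 1 = 16.
φ(43) = 43 − 1 = 42.
Since φ is multiplicative, φ(38012) = 2 · 12 · 16 · 42 = 16128.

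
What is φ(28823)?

25920

First factor: 28823 = 19 × 37 × 41.
φ(28823) = 28823 · (1 − 1/19) · (1 − 1/37) · (1 − 1/41)
       = 28823 · 25920/28823 = 25920.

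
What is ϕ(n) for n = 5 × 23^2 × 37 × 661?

48090240

φ(5) = 5 − 1 = 4.
φ(23^2) = 23^2 − 23^1 = 529 − 23 = 506.
φ(37) = 37 − 1 = 36.
φ(661) = 661 − 1 = 660.
φ(64688765) = 4 × 506 × 36 × 660 = 48090240.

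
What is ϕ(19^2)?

342

φ(19^2) = 19^1·(19−1) = 19·18 = 342.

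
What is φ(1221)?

1221 = 3 * 11 * 37.
φ(3) = 3 − 1 = 2.
φ(11) = 11 − 1 = 10.
φ(37) = 37 − 1 = 36.
φ(1221) = 2 × 10 × 36 = 720.

720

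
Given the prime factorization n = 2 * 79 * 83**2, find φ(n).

φ(1088462) = 1088462 · (1 − 1/2) · (1 − 1/79) · (1 − 1/83)
       = 1088462 · 6396/13114 = 530868.

530868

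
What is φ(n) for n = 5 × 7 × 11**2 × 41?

φ(173635) = 173635 · (1 − 1/5) · (1 − 1/7) · (1 − 1/11) · (1 − 1/41)
       = 173635 · 9600/15785 = 105600.

105600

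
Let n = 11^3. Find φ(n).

1210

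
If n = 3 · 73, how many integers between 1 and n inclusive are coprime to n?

144

φ(219) = 219 · (1 − 1/3) · (1 − 1/73)
       = 219 · 144/219 = 144.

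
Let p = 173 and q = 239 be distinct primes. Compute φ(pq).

φ(173) = 173 − 1 = 172.
φ(239) = 239 − 1 = 238.
φ(41347) = 172 × 238 = 40936.

40936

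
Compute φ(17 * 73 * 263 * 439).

132198912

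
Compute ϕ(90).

First factor: 90 = 2 · 3^2 · 5.
φ(90) = 90 · (1 − 1/2) · (1 − 1/3) · (1 − 1/5)
       = 90 · 8/30 = 24.

24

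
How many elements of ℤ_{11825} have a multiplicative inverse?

Factor 11825: 11825 = 5**2 · 11 · 43.
φ(11825) = 11825 · (1 − 1/5) · (1 − 1/11) · (1 − 1/43)
       = 11825 · 1680/2365 = 8400.

8400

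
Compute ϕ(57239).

41472

Factor 57239: 57239 = 7 · 13 · 17 · 37.
φ(7) = 7 − 1 = 6.
φ(13) = 13 − 1 = 12.
φ(17) = 17 − 1 = 16.
φ(37) = 37 − 1 = 36.
Multiply: 6 · 12 · 16 · 36 = 41472.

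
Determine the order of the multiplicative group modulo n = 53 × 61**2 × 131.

24741600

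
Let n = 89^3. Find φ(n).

697048

φ(89^3) = 89^2·(89−1) = 7921·88 = 697048.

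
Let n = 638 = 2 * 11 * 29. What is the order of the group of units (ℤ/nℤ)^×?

280

φ(2) = 2 − 1 = 1.
φ(11) = 11 − 1 = 10.
φ(29) = 29 − 1 = 28.
Multiply: 1 · 10 · 28 = 280.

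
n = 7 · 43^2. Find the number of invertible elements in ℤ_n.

10836

φ(7) = 7 − 1 = 6.
φ(43^2) = 43^2 − 43^1 = 1849 − 43 = 1806.
φ(12943) = 6 × 1806 = 10836.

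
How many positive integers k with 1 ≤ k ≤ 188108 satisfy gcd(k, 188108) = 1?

First factor: 188108 = 2^2 * 31 * 37 * 41.
φ(2^2) = 2^1·(2−1) = 2·1 = 2.
φ(31) = 31 − 1 = 30.
φ(37) = 37 − 1 = 36.
φ(41) = 41 − 1 = 40.
Since φ is multiplicative, φ(188108) = 2 · 30 · 36 · 40 = 86400.

86400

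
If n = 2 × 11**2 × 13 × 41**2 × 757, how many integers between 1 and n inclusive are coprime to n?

1636588800

φ(2) = 2 − 1 = 1.
φ(11^2) = 11^1·(11−1) = 11·10 = 110.
φ(13) = 13 − 1 = 12.
φ(41^2) = 41^2 − 41^1 = 1681 − 41 = 1640.
φ(757) = 757 − 1 = 756.
φ(4003338482) = 1 × 110 × 12 × 1640 × 756 = 1636588800.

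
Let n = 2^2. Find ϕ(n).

φ(2^2) = 2^1·(2−1) = 2·1 = 2.

2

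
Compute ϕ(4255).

Factor 4255: 4255 = 5 * 23 * 37.
φ(4255) = 4255 · (1 − 1/5) · (1 − 1/23) · (1 − 1/37)
       = 4255 · 3168/4255 = 3168.

3168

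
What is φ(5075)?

Factor 5075: 5075 = 5^2 · 7 · 29.
φ(5075) = 5075 · (1 − 1/5) · (1 − 1/7) · (1 − 1/29)
       = 5075 · 672/1015 = 3360.

3360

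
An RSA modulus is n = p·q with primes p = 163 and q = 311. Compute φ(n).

φ(50693) = 50693 · (1 − 1/163) · (1 − 1/311)
       = 50693 · 50220/50693 = 50220.

50220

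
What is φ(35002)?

35002 = 2 * 11 * 37 * 43.
φ(35002) = 35002 · (1 − 1/2) · (1 − 1/11) · (1 − 1/37) · (1 − 1/43)
       = 35002 · 15120/35002 = 15120.

15120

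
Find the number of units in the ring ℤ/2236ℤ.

1008

Factor 2236: 2236 = 2**2 × 13 × 43.
φ(2236) = 2236 · (1 − 1/2) · (1 − 1/13) · (1 − 1/43)
       = 2236 · 504/1118 = 1008.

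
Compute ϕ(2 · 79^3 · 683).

φ(2) = 2 − 1 = 1.
φ(79^3) = 79^2·(79−1) = 6241·78 = 486798.
φ(683) = 683 − 1 = 682.
Multiply: 1 · 486798 · 682 = 331996236.

331996236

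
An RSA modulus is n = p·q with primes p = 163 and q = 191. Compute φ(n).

For distinct primes, φ(pq) = (p−1)(q−1) = 162 × 190 = 30780.

30780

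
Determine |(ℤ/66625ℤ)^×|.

48000

Prime factorization: 66625 = 5**3 · 13 · 41.
φ(5^3) = 5^2·(5−1) = 25·4 = 100.
φ(13) = 13 − 1 = 12.
φ(41) = 41 − 1 = 40.
Since φ is multiplicative, φ(66625) = 100 · 12 · 40 = 48000.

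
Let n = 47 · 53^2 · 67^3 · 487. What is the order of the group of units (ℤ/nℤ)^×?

φ(47) = 47 − 1 = 46.
φ(53^2) = 53^2 − 53^1 = 2809 − 53 = 2756.
φ(67^3) = 67^2·(67−1) = 4489·66 = 296274.
φ(487) = 487 − 1 = 486.
φ(19337617538363) = 46 × 2756 × 296274 × 486 = 18254370255264.

18254370255264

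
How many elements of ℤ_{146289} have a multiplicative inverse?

Factor 146289: 146289 = 3 * 11^2 * 13 * 31.
φ(3) = 3 − 1 = 2.
φ(11^2) = 11^1·(11−1) = 11·10 = 110.
φ(13) = 13 − 1 = 12.
φ(31) = 31 − 1 = 30.
φ(146289) = 2 × 110 × 12 × 30 = 79200.

79200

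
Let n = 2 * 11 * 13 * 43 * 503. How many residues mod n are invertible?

2530080

φ(2) = 2 − 1 = 1.
φ(11) = 11 − 1 = 10.
φ(13) = 13 − 1 = 12.
φ(43) = 43 − 1 = 42.
φ(503) = 503 − 1 = 502.
Since φ is multiplicative, φ(6185894) = 1 · 10 · 12 · 42 · 502 = 2530080.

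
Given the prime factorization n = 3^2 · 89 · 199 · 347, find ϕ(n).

36172224

φ(55311453) = 55311453 · (1 − 1/3) · (1 − 1/89) · (1 − 1/199) · (1 − 1/347)
       = 55311453 · 12057408/18437151 = 36172224.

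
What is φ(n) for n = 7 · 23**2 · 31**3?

φ(7) = 7 − 1 = 6.
φ(23^2) = 23^2 − 23^1 = 529 − 23 = 506.
φ(31^3) = 31^2·(31−1) = 961·30 = 28830.
φ(110316073) = 6 × 506 × 28830 = 87527880.

87527880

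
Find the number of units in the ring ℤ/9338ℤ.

3696

Prime factorization: 9338 = 2 · 7 · 23 · 29.
φ(2) = 2 − 1 = 1.
φ(7) = 7 − 1 = 6.
φ(23) = 23 − 1 = 22.
φ(29) = 29 − 1 = 28.
φ(9338) = 1 × 6 × 22 × 28 = 3696.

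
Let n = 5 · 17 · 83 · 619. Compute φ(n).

3243264

φ(4367045) = 4367045 · (1 − 1/5) · (1 − 1/17) · (1 − 1/83) · (1 − 1/619)
       = 4367045 · 3243264/4367045 = 3243264.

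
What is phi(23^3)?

φ(23^3) = 23^3 − 23^2 = 12167 − 529 = 11638.

11638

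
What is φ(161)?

132

Prime factorization: 161 = 7 · 23.
φ(7) = 7 − 1 = 6.
φ(23) = 23 − 1 = 22.
Since φ is multiplicative, φ(161) = 6 · 22 = 132.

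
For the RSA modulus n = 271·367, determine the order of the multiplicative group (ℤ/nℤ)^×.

98820

φ(n) = (p − 1)(q − 1) = (271−1)(367−1) = 270·366 = 98820.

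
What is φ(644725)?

460800

Factor 644725: 644725 = 5**2 · 17 · 37 · 41.
φ(644725) = 644725 · (1 − 1/5) · (1 − 1/17) · (1 − 1/37) · (1 − 1/41)
       = 644725 · 92160/128945 = 460800.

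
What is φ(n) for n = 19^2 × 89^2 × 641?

1714268160

φ(1832927321) = 1832927321 · (1 − 1/19) · (1 − 1/89) · (1 − 1/641)
       = 1832927321 · 1013760/1083931 = 1714268160.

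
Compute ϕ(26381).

23760

First factor: 26381 = 23 · 31 · 37.
φ(26381) = 26381 · (1 − 1/23) · (1 − 1/31) · (1 − 1/37)
       = 26381 · 23760/26381 = 23760.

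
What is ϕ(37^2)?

1332

φ(1369) = 1369 · (1 − 1/37)
       = 1369 · 36/37 = 1332.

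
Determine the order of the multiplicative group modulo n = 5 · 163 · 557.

360288

φ(5) = 5 − 1 = 4.
φ(163) = 163 − 1 = 162.
φ(557) = 557 − 1 = 556.
Multiply: 4 · 162 · 556 = 360288.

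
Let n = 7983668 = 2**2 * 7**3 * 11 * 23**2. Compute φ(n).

2975280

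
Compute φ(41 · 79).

3120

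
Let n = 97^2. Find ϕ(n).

φ(9409) = 9409 · (1 − 1/97)
       = 9409 · 96/97 = 9312.

9312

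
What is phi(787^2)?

618582

φ(787^2) = 787^1·(787−1) = 787·786 = 618582.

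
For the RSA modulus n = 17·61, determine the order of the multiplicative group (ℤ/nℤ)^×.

φ(17) = 17 − 1 = 16.
φ(61) = 61 − 1 = 60.
Since φ is multiplicative, φ(1037) = 16 · 60 = 960.

960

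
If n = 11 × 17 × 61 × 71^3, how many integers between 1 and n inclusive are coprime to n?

3387552000

φ(4082690777) = 4082690777 · (1 − 1/11) · (1 − 1/17) · (1 − 1/61) · (1 − 1/71)
       = 4082690777 · 672000/809897 = 3387552000.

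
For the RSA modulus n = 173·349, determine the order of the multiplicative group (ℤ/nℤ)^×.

59856

φ(173) = 173 − 1 = 172.
φ(349) = 349 − 1 = 348.
φ(60377) = 172 × 348 = 59856.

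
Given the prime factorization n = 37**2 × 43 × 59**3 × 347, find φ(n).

φ(37^2) = 37^2 − 37^1 = 1369 − 37 = 1332.
φ(43) = 43 − 1 = 42.
φ(59^3) = 59^3 − 59^2 = 205379 − 3481 = 201898.
φ(347) = 347 − 1 = 346.
φ(4195245820771) = 1332 × 42 × 201898 × 346 = 3908063672352.

3908063672352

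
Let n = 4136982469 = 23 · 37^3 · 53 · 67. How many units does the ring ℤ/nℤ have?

3721139136

φ(4136982469) = 4136982469 · (1 − 1/23) · (1 − 1/37) · (1 − 1/53) · (1 − 1/67)
       = 4136982469 · 2718144/3021901 = 3721139136.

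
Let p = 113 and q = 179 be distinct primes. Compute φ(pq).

19936

φ(20227) = 20227 · (1 − 1/113) · (1 − 1/179)
       = 20227 · 19936/20227 = 19936.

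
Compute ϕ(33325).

25200

Factor 33325: 33325 = 5^2 × 31 × 43.
φ(5^2) = 5^2 − 5^1 = 25 − 5 = 20.
φ(31) = 31 − 1 = 30.
φ(43) = 43 − 1 = 42.
Multiply: 20 · 30 · 42 = 25200.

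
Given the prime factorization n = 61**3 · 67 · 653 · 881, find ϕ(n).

8454445401600

φ(8748898889011) = 8748898889011 · (1 − 1/61) · (1 − 1/67) · (1 − 1/653) · (1 − 1/881)
       = 8748898889011 · 2272089600/2351222491 = 8454445401600.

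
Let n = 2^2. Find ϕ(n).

2

φ(4) = 4 · (1 − 1/2)
       = 4 · 1/2 = 2.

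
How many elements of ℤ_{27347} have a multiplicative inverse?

First factor: 27347 = 23 × 29 × 41.
φ(27347) = 27347 · (1 − 1/23) · (1 − 1/29) · (1 − 1/41)
       = 27347 · 24640/27347 = 24640.

24640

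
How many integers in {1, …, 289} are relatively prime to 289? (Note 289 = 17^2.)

272

φ(289) = 289 · (1 − 1/17)
       = 289 · 16/17 = 272.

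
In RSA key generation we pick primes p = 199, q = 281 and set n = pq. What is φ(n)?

55440

φ(n) = (p − 1)(q − 1) = (199−1)(281−1) = 198·280 = 55440.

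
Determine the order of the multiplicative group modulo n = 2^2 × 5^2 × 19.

φ(1900) = 1900 · (1 − 1/2) · (1 − 1/5) · (1 − 1/19)
       = 1900 · 72/190 = 720.

720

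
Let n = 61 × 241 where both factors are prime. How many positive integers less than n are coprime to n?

φ(14701) = 14701 · (1 − 1/61) · (1 − 1/241)
       = 14701 · 14400/14701 = 14400.

14400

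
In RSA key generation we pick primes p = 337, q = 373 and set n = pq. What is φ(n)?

124992

For distinct primes, φ(pq) = (p−1)(q−1) = 336 × 372 = 124992.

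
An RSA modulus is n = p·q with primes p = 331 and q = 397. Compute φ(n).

φ(pq) = (p−1)(q−1) = 330 · 396 = 130680.

130680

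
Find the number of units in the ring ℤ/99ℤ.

First factor: 99 = 3^2 × 11.
φ(99) = 99 · (1 − 1/3) · (1 − 1/11)
       = 99 · 20/33 = 60.

60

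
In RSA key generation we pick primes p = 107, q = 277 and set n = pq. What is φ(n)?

29256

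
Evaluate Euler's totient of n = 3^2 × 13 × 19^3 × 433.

202113792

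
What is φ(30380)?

10080

Prime factorization: 30380 = 2^2 · 5 · 7^2 · 31.
φ(30380) = 30380 · (1 − 1/2) · (1 − 1/5) · (1 − 1/7) · (1 − 1/31)
       = 30380 · 720/2170 = 10080.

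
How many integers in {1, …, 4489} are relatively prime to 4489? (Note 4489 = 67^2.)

φ(4489) = 4489 · (1 − 1/67)
       = 4489 · 66/67 = 4422.

4422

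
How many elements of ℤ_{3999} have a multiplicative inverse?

3999 = 3 · 31 · 43.
φ(3999) = 3999 · (1 − 1/3) · (1 − 1/31) · (1 − 1/43)
       = 3999 · 2520/3999 = 2520.

2520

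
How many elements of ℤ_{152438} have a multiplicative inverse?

62400

Prime factorization: 152438 = 2 · 11 · 13^2 · 41.
φ(2) = 2 − 1 = 1.
φ(11) = 11 − 1 = 10.
φ(13^2) = 13^2 − 13^1 = 169 − 13 = 156.
φ(41) = 41 − 1 = 40.
φ(152438) = 1 × 10 × 156 × 40 = 62400.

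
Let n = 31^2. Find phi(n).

930

φ(961) = 961 · (1 − 1/31)
       = 961 · 30/31 = 930.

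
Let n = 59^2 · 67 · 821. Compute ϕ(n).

φ(59^2) = 59^1·(59−1) = 59·58 = 3422.
φ(67) = 67 − 1 = 66.
φ(821) = 821 − 1 = 820.
Since φ is multiplicative, φ(191479367) = 3422 · 66 · 820 = 185198640.

185198640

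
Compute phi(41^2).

1640

φ(1681) = 1681 · (1 − 1/41)
       = 1681 · 40/41 = 1640.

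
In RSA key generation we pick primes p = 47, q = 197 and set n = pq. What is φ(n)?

φ(pq) = (p−1)(q−1) = 46 · 196 = 9016.

9016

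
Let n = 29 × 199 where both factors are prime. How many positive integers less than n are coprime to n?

5544

φ(n) = (p − 1)(q − 1) = (29−1)(199−1) = 28·198 = 5544.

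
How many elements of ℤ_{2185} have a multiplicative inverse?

1584

First factor: 2185 = 5 · 19 · 23.
φ(5) = 5 − 1 = 4.
φ(19) = 19 − 1 = 18.
φ(23) = 23 − 1 = 22.
Since φ is multiplicative, φ(2185) = 4 · 18 · 22 = 1584.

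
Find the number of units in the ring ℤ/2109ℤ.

First factor: 2109 = 3 * 19 * 37.
φ(2109) = 2109 · (1 − 1/3) · (1 − 1/19) · (1 − 1/37)
       = 2109 · 1296/2109 = 1296.

1296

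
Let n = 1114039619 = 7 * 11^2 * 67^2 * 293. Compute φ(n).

852207840

φ(1114039619) = 1114039619 · (1 − 1/7) · (1 − 1/11) · (1 − 1/67) · (1 − 1/293)
       = 1114039619 · 1156320/1511587 = 852207840.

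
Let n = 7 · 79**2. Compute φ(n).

36972

φ(7) = 7 − 1 = 6.
φ(79^2) = 79^2 − 79^1 = 6241 − 79 = 6162.
Since φ is multiplicative, φ(43687) = 6 · 6162 = 36972.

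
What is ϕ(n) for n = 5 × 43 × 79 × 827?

φ(5) = 5 − 1 = 4.
φ(43) = 43 − 1 = 42.
φ(79) = 79 − 1 = 78.
φ(827) = 827 − 1 = 826.
φ(14046595) = 4 × 42 × 78 × 826 = 10823904.

10823904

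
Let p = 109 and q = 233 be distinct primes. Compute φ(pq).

25056

φ(109) = 109 − 1 = 108.
φ(233) = 233 − 1 = 232.
Multiply: 108 · 232 = 25056.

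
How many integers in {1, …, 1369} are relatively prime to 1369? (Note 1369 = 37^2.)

φ(37^2) = 37^1·(37−1) = 37·36 = 1332.

1332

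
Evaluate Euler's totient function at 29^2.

φ(29^2) = 29^2 − 29^1 = 841 − 29 = 812.

812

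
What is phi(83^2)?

6806

φ(83^2) = 83^2 − 83^1 = 6889 − 83 = 6806.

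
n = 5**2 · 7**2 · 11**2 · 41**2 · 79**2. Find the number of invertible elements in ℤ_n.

933764832000

φ(1555046410225) = 1555046410225 · (1 − 1/5) · (1 − 1/7) · (1 − 1/11) · (1 − 1/41) · (1 − 1/79)
       = 1555046410225 · 748800/1247015 = 933764832000.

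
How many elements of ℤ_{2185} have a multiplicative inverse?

1584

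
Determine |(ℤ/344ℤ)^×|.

168

First factor: 344 = 2^3 * 43.
φ(344) = 344 · (1 − 1/2) · (1 − 1/43)
       = 344 · 42/86 = 168.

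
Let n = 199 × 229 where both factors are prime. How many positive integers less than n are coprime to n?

φ(45571) = 45571 · (1 − 1/199) · (1 − 1/229)
       = 45571 · 45144/45571 = 45144.

45144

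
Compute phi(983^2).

φ(983^2) = 983^1·(983−1) = 983·982 = 965306.

965306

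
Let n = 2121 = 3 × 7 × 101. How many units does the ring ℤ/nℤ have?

1200

φ(2121) = 2121 · (1 − 1/3) · (1 − 1/7) · (1 − 1/101)
       = 2121 · 1200/2121 = 1200.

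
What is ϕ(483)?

Prime factorization: 483 = 3 × 7 × 23.
φ(483) = 483 · (1 − 1/3) · (1 − 1/7) · (1 − 1/23)
       = 483 · 264/483 = 264.

264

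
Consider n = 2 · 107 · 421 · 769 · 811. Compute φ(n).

φ(56187933946) = 56187933946 · (1 − 1/2) · (1 − 1/107) · (1 − 1/421) · (1 − 1/769) · (1 − 1/811)
       = 56187933946 · 27695001600/56187933946 = 27695001600.

27695001600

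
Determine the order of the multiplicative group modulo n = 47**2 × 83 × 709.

125517072

φ(47^2) = 47^2 − 47^1 = 2209 − 47 = 2162.
φ(83) = 83 − 1 = 82.
φ(709) = 709 − 1 = 708.
φ(129993023) = 2162 × 82 × 708 = 125517072.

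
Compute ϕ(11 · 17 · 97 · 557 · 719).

φ(11) = 11 − 1 = 10.
φ(17) = 17 − 1 = 16.
φ(97) = 97 − 1 = 96.
φ(557) = 557 − 1 = 556.
φ(719) = 719 − 1 = 718.
φ(7264361137) = 10 × 16 × 96 × 556 × 718 = 6131834880.

6131834880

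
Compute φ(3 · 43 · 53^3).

12269712

φ(19205133) = 19205133 · (1 − 1/3) · (1 − 1/43) · (1 − 1/53)
       = 19205133 · 4368/6837 = 12269712.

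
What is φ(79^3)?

486798

φ(493039) = 493039 · (1 − 1/79)
       = 493039 · 78/79 = 486798.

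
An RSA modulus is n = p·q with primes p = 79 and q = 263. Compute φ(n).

20436

φ(79) = 79 − 1 = 78.
φ(263) = 263 − 1 = 262.
Multiply: 78 · 262 = 20436.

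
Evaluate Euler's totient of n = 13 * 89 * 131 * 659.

90330240

φ(99882653) = 99882653 · (1 − 1/13) · (1 − 1/89) · (1 − 1/131) · (1 − 1/659)
       = 99882653 · 90330240/99882653 = 90330240.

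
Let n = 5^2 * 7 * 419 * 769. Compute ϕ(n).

38522880

φ(56386925) = 56386925 · (1 − 1/5) · (1 − 1/7) · (1 − 1/419) · (1 − 1/769)
       = 56386925 · 7704576/11277385 = 38522880.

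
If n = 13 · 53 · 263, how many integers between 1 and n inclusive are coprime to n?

φ(181207) = 181207 · (1 − 1/13) · (1 − 1/53) · (1 − 1/263)
       = 181207 · 163488/181207 = 163488.

163488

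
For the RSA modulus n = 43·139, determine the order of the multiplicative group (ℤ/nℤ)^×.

5796

For distinct primes, φ(pq) = (p−1)(q−1) = 42 × 138 = 5796.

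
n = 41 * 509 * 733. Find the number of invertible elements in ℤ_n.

φ(41) = 41 − 1 = 40.
φ(509) = 509 − 1 = 508.
φ(733) = 733 − 1 = 732.
Multiply: 40 · 508 · 732 = 14874240.

14874240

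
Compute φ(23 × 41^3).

1479280

φ(23) = 23 − 1 = 22.
φ(41^3) = 41^2·(41−1) = 1681·40 = 67240.
Since φ is multiplicative, φ(1585183) = 22 · 67240 = 1479280.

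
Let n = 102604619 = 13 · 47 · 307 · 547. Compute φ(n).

φ(102604619) = 102604619 · (1 − 1/13) · (1 − 1/47) · (1 − 1/307) · (1 − 1/547)
       = 102604619 · 92225952/102604619 = 92225952.

92225952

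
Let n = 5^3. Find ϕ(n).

φ(5^3) = 5^2·(5−1) = 25·4 = 100.

100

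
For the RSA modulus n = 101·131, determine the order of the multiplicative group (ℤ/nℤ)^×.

13000

φ(101) = 101 − 1 = 100.
φ(131) = 131 − 1 = 130.
φ(13231) = 100 × 130 = 13000.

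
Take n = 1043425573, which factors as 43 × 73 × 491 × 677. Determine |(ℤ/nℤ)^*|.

1001669760

φ(43) = 43 − 1 = 42.
φ(73) = 73 − 1 = 72.
φ(491) = 491 − 1 = 490.
φ(677) = 677 − 1 = 676.
Multiply: 42 · 72 · 490 · 676 = 1001669760.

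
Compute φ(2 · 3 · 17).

32

φ(2) = 2 − 1 = 1.
φ(3) = 3 − 1 = 2.
φ(17) = 17 − 1 = 16.
Multiply: 1 · 2 · 16 = 32.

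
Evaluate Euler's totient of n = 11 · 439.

φ(11) = 11 − 1 = 10.
φ(439) = 439 − 1 = 438.
Since φ is multiplicative, φ(4829) = 10 · 438 = 4380.

4380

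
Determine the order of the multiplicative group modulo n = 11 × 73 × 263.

φ(211189) = 211189 · (1 − 1/11) · (1 − 1/73) · (1 − 1/263)
       = 211189 · 188640/211189 = 188640.

188640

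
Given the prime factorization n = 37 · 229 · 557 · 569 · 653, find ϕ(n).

φ(37) = 37 − 1 = 36.
φ(229) = 229 − 1 = 228.
φ(557) = 557 − 1 = 556.
φ(569) = 569 − 1 = 568.
φ(653) = 653 − 1 = 652.
Since φ is multiplicative, φ(1753548770777) = 36 · 228 · 556 · 568 · 652 = 1690083145728.

1690083145728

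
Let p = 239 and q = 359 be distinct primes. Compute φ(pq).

φ(85801) = 85801 · (1 − 1/239) · (1 − 1/359)
       = 85801 · 85204/85801 = 85204.

85204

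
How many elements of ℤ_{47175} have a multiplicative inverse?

47175 = 3 * 5^2 * 17 * 37.
φ(3) = 3 − 1 = 2.
φ(5^2) = 5^2 − 5^1 = 25 − 5 = 20.
φ(17) = 17 − 1 = 16.
φ(37) = 37 − 1 = 36.
Multiply: 2 · 20 · 16 · 36 = 23040.

23040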